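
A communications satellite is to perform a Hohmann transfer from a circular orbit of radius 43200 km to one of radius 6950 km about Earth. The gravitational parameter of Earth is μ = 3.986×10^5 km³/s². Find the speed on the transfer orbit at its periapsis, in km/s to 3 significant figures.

Transfer-ellipse semi-major axis a_t = (r₁ + r₂)/2 = (43200 + 6950)/2 = 25075 km.
At periapsis, r = 6950 km.
From the vis-viva equation, v = √[μ(2/r − 1/a_t)] = 9.940 km/s.

v = 9.94 km/s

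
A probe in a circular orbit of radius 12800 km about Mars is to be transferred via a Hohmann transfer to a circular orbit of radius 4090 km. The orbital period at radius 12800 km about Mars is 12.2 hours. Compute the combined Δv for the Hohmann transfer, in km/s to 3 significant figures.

From Kepler's third law T² = 4π²r³/μ at r = 12800 km, T = 12.2 hours = 12.2 × 3600 s = 43920 s: μ = 4π²r³/T² = 42920.5 km³/s².
Transfer-ellipse semi-major axis a_t = (r₁ + r₂)/2 = (12800 + 4090)/2 = 8445 km.
Circular speed at r₁: v₁ = √(μ/r₁) = √(42920.5/12800) = 1.831165 km/s.
On the transfer ellipse at r₁, vis-viva gives v_a = √[μ(2/r₁ − 1/a_t)] = 1.274352 km/s.
First burn Δv₁ = |v_a − v₁| = 0.55681 km/s.
Circular speed at r₂: v₂ = √(μ/r₂) = 3.23945 km/s.
Transfer-orbit speed at r₂: v_p = √[μ(2/r₂ − 1/a_t)] = 3.98819 km/s.
Second burn Δv₂ = |v₂ − v_p| = 0.74874 km/s.
Δv = Δv₁ + Δv₂ = 0.55681 + 0.74874 = 1.306 km/s.

Δv = 1.31 km/s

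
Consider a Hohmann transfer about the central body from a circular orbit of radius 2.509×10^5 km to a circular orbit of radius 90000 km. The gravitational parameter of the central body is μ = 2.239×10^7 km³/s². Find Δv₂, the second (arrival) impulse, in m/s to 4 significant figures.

Semi-major axis of the transfer orbit: a_t = (2.509×10^5 + 90000)/2 = 1.7045×10^5 km.
Circular speed at r = 90000 km: v_c = √(μ/r) = 15.7727 km/s.
Transfer-orbit speed at the same r (vis-viva, a = a_t): v_t = √[μ(2/r − 1/a_t)] = 19.1363 km/s.
Δv₂ = |v_t − v_c| = |19.1363 − 15.7727| = 3.364 km/s.

Δv₂ = 3364 m/s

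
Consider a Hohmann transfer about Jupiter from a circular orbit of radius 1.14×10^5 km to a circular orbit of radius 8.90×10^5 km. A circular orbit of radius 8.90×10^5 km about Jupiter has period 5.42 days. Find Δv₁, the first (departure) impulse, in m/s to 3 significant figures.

From Kepler's third law T² = 4π²r³/μ at r = 8.90×10^5 km, T = 5.42 days = 5.42 × 86400 s = 4.68288×10^5 s: μ = 4π²r³/T² = 1.26912×10^8 km³/s².
The Hohmann ellipse has a_t = (r₁ + r₂)/2 = 5.020×10^5 km.
On the circular orbit at r = 1.140×10^5 km, v_c = √(μ/r) = 33.37 km/s.
Vis-viva on the transfer ellipse at r = 1.140×10^5 km gives v_t = √[μ(2/r − 1/a_t)] = 44.43 km/s.
Δv₁ = |v_t − v_c| = |44.43 − 33.37| = 11.06 km/s.

Δv₁ = 11100 m/s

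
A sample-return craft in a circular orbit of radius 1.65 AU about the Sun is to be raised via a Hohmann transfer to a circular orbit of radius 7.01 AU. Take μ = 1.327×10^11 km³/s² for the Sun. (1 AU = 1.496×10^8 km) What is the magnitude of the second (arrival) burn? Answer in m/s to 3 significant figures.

Δv₂ = 4300 m/s

In km: r₁ = 1.65 × 1.496×10^8 = 2.4684×10^8 km; r₂ = 7.01 × 1.496×10^8 = 1.048696×10^9 km.
Transfer-ellipse semi-major axis a_t = (r₁ + r₂)/2 = (2.4684×10^8 + 1.048696×10^9)/2 = 6.47768×10^8 km.
Circular speed at r = 1.048696×10^9 km: v_c = √(μ/r) = 11.249 km/s.
Transfer-orbit speed at the same r (vis-viva, a = a_t): v_t = √[μ(2/r − 1/a_t)] = 6.9440 km/s.
Δv₂ = |v_t − v_c| = |6.9440 − 11.249| = 4.305 km/s.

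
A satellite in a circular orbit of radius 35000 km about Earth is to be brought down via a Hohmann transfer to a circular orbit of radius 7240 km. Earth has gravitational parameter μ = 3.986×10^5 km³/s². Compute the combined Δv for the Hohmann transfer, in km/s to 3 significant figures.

Transfer-ellipse semi-major axis a_t = (r₁ + r₂)/2 = (35000 + 7240)/2 = 21120 km.
Circular speed at r₁: v₁ = √(μ/r₁) = √(3.986×10^5/35000) = 3.375 km/s.
On the transfer ellipse at r₁, vis-viva gives v_a = √[μ(2/r₁ − 1/a_t)] = 1.976 km/s.
First burn Δv₁ = |v_a − v₁| = 1.399 km/s.
Circular speed at r₂: v₂ = √(μ/r₂) = 7.420 km/s.
Transfer-orbit speed at r₂: v_p = √[μ(2/r₂ − 1/a_t)] = 9.552 km/s.
Second burn Δv₂ = |v₂ − v_p| = 2.132 km/s.
Δv = Δv₁ + Δv₂ = 1.399 + 2.132 = 3.531 km/s.

Δv = 3.53 km/s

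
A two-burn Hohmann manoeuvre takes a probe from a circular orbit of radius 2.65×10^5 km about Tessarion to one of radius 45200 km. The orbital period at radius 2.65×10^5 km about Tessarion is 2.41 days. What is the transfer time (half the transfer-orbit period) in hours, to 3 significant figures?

t = 12.9 hours

From Kepler's third law T² = 4π²r³/μ at r = 2.65×10^5 km, T = 2.41 days = 2.41 × 86400 s = 2.08224×10^5 s: μ = 4π²r³/T² = 1.69448×10^7 km³/s².
Transfer-ellipse semi-major axis a_t = (r₁ + r₂)/2 = (2.650×10^5 + 45200)/2 = 1.551×10^5 km.
Half the transfer-orbit period gives t = π√(a_t³/μ) = 46618 s.
Converting: 46618 s ÷ 3600 s/hour = 12.9 hours.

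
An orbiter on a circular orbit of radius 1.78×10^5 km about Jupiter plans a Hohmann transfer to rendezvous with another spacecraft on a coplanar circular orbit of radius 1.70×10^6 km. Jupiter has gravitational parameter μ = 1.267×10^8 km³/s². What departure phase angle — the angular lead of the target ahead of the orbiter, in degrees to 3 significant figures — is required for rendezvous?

The Hohmann ellipse has a_t = (r₁ + r₂)/2 = 9.390×10^5 km.
Transfer time t = π√(a_t³/μ) = 2.5396×10^5 s.
Target angular speed ω₂ = √(μ/r₂³) = 5.0783×10^-6 rad/s.
Angle swept by the target during transfer: ω₂·t = 1.2897 rad = 73.89°.
Arrival is 180° from departure on the ellipse, so φ = 180° − 73.89° = 106°.

φ = 106°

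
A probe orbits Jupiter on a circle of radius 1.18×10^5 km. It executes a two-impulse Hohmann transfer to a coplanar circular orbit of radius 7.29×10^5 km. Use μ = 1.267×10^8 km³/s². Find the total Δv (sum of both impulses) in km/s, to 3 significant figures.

Δv = 16.4 km/s

The Hohmann ellipse has a_t = (r₁ + r₂)/2 = 4.235×10^5 km.
Circular speed at r₁: v₁ = √(μ/r₁) = √(1.267×10^8/1.180×10^5) = 32.768 km/s.
Transfer-orbit speed at r₁ (vis-viva equation): v_p = √[μ(2/r₁ − 1/a_t)] = 42.992 km/s.
First burn Δv₁ = |v_p − v₁| = 10.224 km/s.
At r₂, v₂ = √(μ/r₂) = 13.1833 km/s.
Transfer-orbit speed at r₂: v_a = √[μ(2/r₂ − 1/a_t)] = 6.95887 km/s.
Second burn Δv₂ = |v₂ − v_a| = 6.2244 km/s.
Δv = Δv₁ + Δv₂ = 10.224 + 6.2244 = 16.45 km/s.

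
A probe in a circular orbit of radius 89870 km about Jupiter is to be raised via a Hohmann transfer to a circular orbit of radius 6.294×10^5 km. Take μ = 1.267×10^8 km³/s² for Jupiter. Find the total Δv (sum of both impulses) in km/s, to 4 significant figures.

Δv = 19.22 km/s

The Hohmann ellipse has a_t = (r₁ + r₂)/2 = 3.59635×10^5 km.
At r₁ the circular-orbit speed is v₁ = √(μ/r₁) = 37.55 km/s.
On the transfer ellipse at r₁, v² = μ(2/r − 1/a) gives v_p = √[μ(2/r₁ − 1/a_t)] = 49.67 km/s.
First burn Δv₁ = |v_p − v₁| = 12.12 km/s.
Circular speed at r₂: v₂ = √(μ/r₂) = 14.1881 km/s.
Transfer-orbit speed at r₂: v_a = √[μ(2/r₂ − 1/a_t)] = 7.09253 km/s.
Second burn Δv₂ = |v₂ − v_a| = 7.096 km/s.
Total Δv = Δv₁ + Δv₂ = 19.22 km/s.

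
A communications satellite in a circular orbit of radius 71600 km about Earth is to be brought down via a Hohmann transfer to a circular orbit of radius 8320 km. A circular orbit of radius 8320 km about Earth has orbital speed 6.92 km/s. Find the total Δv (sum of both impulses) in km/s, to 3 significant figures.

Δv = 3.63 km/s

From the circular-orbit relation v² = μ/r at r = 8320 km: μ = v²r = (6.92)² × 8320 = 3.98415×10^5 km³/s².
Semi-major axis of the transfer orbit: a_t = (71600 + 8320)/2 = 39960 km.
Circular speed at r₁: v₁ = √(μ/r₁) = √(3.98415×10^5/71600) = 2.359 km/s.
On the transfer ellipse at r₁, vis-viva gives v_a = √[μ(2/r₁ − 1/a_t)] = 1.076 km/s.
First burn Δv₁ = |v_a − v₁| = 1.283 km/s.
At r₂, v₂ = √(μ/r₂) = 6.920 km/s.
Transfer-orbit speed at r₂: v_p = √[μ(2/r₂ − 1/a_t)] = 9.263 km/s.
Second burn Δv₂ = |v₂ − v_p| = 2.343 km/s.
Δv = Δv₁ + Δv₂ = 1.283 + 2.343 = 3.626 km/s.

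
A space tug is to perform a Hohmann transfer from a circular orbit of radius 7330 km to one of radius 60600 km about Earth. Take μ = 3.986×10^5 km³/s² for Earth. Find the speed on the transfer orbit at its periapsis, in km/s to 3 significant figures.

v = 9.85 km/s

Transfer-ellipse semi-major axis a_t = (r₁ + r₂)/2 = (7330 + 60600)/2 = 33965 km.
The periapsis of the transfer ellipse is at r = 7330 km.
From the vis-viva equation, v = √[μ(2/r − 1/a_t)] = 9.850 km/s.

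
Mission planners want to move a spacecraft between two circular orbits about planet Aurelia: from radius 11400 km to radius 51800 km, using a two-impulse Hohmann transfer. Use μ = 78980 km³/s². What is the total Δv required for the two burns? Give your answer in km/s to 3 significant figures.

Semi-major axis of the transfer orbit: a_t = (11400 + 51800)/2 = 31600 km.
Circular speed at r₁: v₁ = √(μ/r₁) = √(78980/11400) = 2.6321 km/s.
On the transfer ellipse at r₁, v² = μ(2/r − 1/a) gives v_p = √[μ(2/r₁ − 1/a_t)] = 3.3700 km/s.
First burn Δv₁ = |v_p − v₁| = 0.7379 km/s.
At r₂, v₂ = √(μ/r₂) = 1.2348 km/s.
Transfer-orbit speed at r₂: v_a = √[μ(2/r₂ − 1/a_t)] = 0.74166 km/s.
Second burn Δv₂ = |v₂ − v_a| = 0.4931 km/s.
Δv = Δv₁ + Δv₂ = 0.7379 + 0.4931 = 1.231 km/s.

Δv = 1.23 km/s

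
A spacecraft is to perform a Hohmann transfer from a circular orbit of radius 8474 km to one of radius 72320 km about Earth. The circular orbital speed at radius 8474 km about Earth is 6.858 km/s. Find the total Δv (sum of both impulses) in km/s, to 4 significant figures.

Δv = 3.590 km/s

From the circular-orbit relation v² = μ/r at r = 8474 km: μ = v²r = (6.858)² × 8474 = 3.98551×10^5 km³/s².
The Hohmann ellipse has a_t = (r₁ + r₂)/2 = 40397 km.
At r₁ the circular-orbit speed is v₁ = √(μ/r₁) = 6.858 km/s.
On the transfer ellipse at r₁, vis-viva equation gives v_p = √[μ(2/r₁ − 1/a_t)] = 9.176 km/s.
First burn Δv₁ = |v_p − v₁| = 2.318 km/s.
Circular speed at r₂: v₂ = √(μ/r₂) = 2.3475 km/s.
Transfer-orbit speed at r₂: v_a = √[μ(2/r₂ − 1/a_t)] = 1.0752 km/s.
Second burn Δv₂ = |v₂ − v_a| = 1.272 km/s.
Δv = Δv₁ + Δv₂ = 2.318 + 1.272 = 3.590 km/s.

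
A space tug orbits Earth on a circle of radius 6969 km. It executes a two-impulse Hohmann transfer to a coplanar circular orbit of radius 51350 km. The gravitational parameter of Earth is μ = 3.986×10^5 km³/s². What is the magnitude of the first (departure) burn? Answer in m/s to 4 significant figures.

Transfer-ellipse semi-major axis a_t = (r₁ + r₂)/2 = (6969 + 51350)/2 = 29159.5 km.
On the circular orbit at r = 6969 km, v_c = √(μ/r) = 7.5628 km/s.
Vis-viva on the transfer ellipse at r = 6969 km gives v_t = √[μ(2/r − 1/a_t)] = 10.036 km/s.
Δv₁ = |v_t − v_c| = |10.036 − 7.5628| = 2.473 km/s.

Δv₁ = 2473 m/s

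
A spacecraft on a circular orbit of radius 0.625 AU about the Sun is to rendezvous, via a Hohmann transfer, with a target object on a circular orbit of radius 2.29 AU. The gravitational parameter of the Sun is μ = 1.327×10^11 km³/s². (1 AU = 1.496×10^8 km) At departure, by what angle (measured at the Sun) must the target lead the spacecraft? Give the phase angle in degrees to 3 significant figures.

In km: r₁ = 0.625 × 1.496×10^8 = 9.350×10^7 km; r₂ = 2.29 × 1.496×10^8 = 3.42584×10^8 km.
The Hohmann ellipse has a_t = (r₁ + r₂)/2 = 2.18042×10^8 km.
Transfer time t = π√(a_t³/μ) = 2.7767×10^7 s.
Target angular speed ω₂ = √(μ/r₂³) = 5.7449×10^-8 rad/s.
Angle swept by the target during transfer: ω₂·t = 1.5952 rad = 91.40°.
Arrival is 180° from departure on the ellipse, so φ = 180° − 91.40° = 88.6°.

φ = 88.6°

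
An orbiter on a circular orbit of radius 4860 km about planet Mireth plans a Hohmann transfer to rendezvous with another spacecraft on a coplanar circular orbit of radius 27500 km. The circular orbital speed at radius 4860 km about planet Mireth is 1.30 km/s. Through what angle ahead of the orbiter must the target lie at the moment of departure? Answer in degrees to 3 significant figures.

From the circular-orbit relation v² = μ/r at r = 4860 km: μ = v²r = (1.30)² × 4860 = 8213.40 km³/s².
The Hohmann ellipse has a_t = (r₁ + r₂)/2 = 16180 km.
Transfer time t = π√(a_t³/μ) = 71344 s.
Target angular speed ω₂ = √(μ/r₂³) = 1.9873×10^-5 rad/s.
Angle swept by the target during transfer: ω₂·t = 1.4178 rad = 81.23°.
The orbiter traverses 180° on the transfer ellipse, so the target must lead by 180° − 81.23° = 98.8°.

φ = 98.8°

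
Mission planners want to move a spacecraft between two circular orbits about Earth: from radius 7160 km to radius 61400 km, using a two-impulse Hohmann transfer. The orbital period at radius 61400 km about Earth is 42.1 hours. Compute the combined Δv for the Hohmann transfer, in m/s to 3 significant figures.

From Kepler's third law T² = 4π²r³/μ at r = 61400 km, T = 42.1 hours = 42.1 × 3600 s = 1.5156×10^5 s: μ = 4π²r³/T² = 3.97828×10^5 km³/s².
Transfer-ellipse semi-major axis a_t = (r₁ + r₂)/2 = (7160 + 61400)/2 = 34280 km.
At r₁ the circular-orbit speed is v₁ = √(μ/r₁) = 7.454 km/s.
On the transfer ellipse at r₁, vis-viva equation gives v_p = √[μ(2/r₁ − 1/a_t)] = 9.976 km/s.
First burn Δv₁ = |v_p − v₁| = 2.522 km/s.
At r₂, v₂ = √(μ/r₂) = 2.545 km/s.
Transfer-orbit speed at r₂: v_a = √[μ(2/r₂ − 1/a_t)] = 1.163 km/s.
Second burn Δv₂ = |v₂ − v_a| = 1.382 km/s.
Total Δv = Δv₁ + Δv₂ = 3.904 km/s.

Δv = 3900 m/s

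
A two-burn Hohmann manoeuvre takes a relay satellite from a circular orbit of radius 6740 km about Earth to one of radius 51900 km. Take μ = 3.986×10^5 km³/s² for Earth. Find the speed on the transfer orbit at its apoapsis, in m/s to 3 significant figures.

The Hohmann ellipse has a_t = (r₁ + r₂)/2 = 29320 km.
The apoapsis of the transfer ellipse is at r = 51900 km.
Vis-viva: v = √[μ(2/r − 1/a_t)] = √[3.986×10^5 × (2/51900 − 1/29320)] = 1.329 km/s.

v = 1330 m/s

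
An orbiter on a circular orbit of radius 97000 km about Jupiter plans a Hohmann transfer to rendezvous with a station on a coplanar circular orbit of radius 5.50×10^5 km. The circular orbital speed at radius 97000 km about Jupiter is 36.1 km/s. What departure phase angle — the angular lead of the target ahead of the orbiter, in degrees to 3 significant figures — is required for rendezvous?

From the circular-orbit relation v² = μ/r at r = 97000 km: μ = v²r = (36.1)² × 97000 = 1.26411×10^8 km³/s².
Semi-major axis of the transfer orbit: a_t = (97000 + 5.500×10^5)/2 = 3.235×10^5 km.
Transfer time t = π√(a_t³/μ) = 51412.4 s.
Target angular speed ω₂ = √(μ/r₂³) = 2.75644×10^-5 rad/s.
Angle swept by the target during transfer: ω₂·t = 1.4172 rad = 81.20°.
Arrival is 180° from departure on the ellipse, so φ = 180° − 81.20° = 98.8°.

φ = 98.8°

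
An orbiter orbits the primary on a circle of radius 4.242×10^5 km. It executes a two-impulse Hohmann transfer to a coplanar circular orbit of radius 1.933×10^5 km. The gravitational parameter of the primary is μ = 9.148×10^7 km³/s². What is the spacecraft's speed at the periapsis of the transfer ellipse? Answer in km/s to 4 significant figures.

Transfer-ellipse semi-major axis a_t = (r₁ + r₂)/2 = (4.242×10^5 + 1.933×10^5)/2 = 3.0875×10^5 km.
The periapsis of the transfer ellipse is at r = 1.933×10^5 km.
Applying v² = μ(2/r − 1/a_t): v = 25.50 km/s.

v = 25.50 km/s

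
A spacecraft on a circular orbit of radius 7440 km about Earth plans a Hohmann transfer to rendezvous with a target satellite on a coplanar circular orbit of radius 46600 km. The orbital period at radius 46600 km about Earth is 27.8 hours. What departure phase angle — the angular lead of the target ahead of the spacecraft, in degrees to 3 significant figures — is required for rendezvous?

φ = 101°

From Kepler's third law T² = 4π²r³/μ at r = 46600 km, T = 27.8 hours = 27.8 × 3600 s = 1.0008×10^5 s: μ = 4π²r³/T² = 3.98862×10^5 km³/s².
Semi-major axis of the transfer orbit: a_t = (7440 + 46600)/2 = 27020 km.
Transfer time t = π√(a_t³/μ) = 22090 s.
The target's mean motion on its circular orbit is ω₂ = √(μ/r₂³) = 6.278×10^-5 rad/s.
Angle swept by the target during transfer: ω₂·t = 1.387 rad = 79.47°.
The spacecraft traverses 180° on the transfer ellipse, so the target must lead by 180° − 79.47° = 101°.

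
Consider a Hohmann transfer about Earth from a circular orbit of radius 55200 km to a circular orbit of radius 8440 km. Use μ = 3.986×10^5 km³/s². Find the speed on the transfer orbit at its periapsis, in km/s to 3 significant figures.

Transfer-ellipse semi-major axis a_t = (r₁ + r₂)/2 = (55200 + 8440)/2 = 31820 km.
At periapsis, r = 8440 km.
Vis-viva: v = √[μ(2/r − 1/a_t)] = √[3.986×10^5 × (2/8440 − 1/31820)] = 9.051 km/s.

v = 9.05 km/s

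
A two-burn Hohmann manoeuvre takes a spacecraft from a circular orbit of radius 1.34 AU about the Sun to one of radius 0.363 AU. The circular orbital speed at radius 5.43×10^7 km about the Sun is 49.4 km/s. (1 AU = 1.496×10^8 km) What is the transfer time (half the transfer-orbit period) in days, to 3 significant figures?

From the circular-orbit relation v² = μ/r at r = 5.43×10^7 km: μ = v²r = (49.4)² × 5.43×10^7 = 1.32512×10^11 km³/s².
In km: r₁ = 1.34 × 1.496×10^8 = 2.00464×10^8 km; r₂ = 0.363 × 1.496×10^8 = 5.43048×10^7 km.
Transfer-ellipse semi-major axis a_t = (r₁ + r₂)/2 = (2.00464×10^8 + 5.43048×10^7)/2 = 1.273844×10^8 km.
Half the transfer-orbit period gives t = π√(a_t³/μ) = 1.241×10^7 s.
Converting: 1.241×10^7 s ÷ 86400 s/day = 144 days.

t = 144 days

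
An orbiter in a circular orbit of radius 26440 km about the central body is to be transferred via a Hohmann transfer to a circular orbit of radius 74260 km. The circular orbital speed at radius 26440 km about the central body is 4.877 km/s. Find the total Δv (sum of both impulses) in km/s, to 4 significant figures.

From the circular-orbit relation v² = μ/r at r = 26440 km: μ = v²r = (4.877)² × 26440 = 6.28879×10^5 km³/s².
Semi-major axis of the transfer orbit: a_t = (26440 + 74260)/2 = 50350 km.
At r₁ the circular-orbit speed is v₁ = √(μ/r₁) = 4.877 km/s.
Transfer-orbit speed at r₁ (vis-viva equation): v_p = √[μ(2/r₁ − 1/a_t)] = 5.923 km/s.
First burn Δv₁ = |v_p − v₁| = 1.046 km/s.
At r₂, v₂ = √(μ/r₂) = 2.9101 km/s.
Transfer-orbit speed at r₂: v_a = √[μ(2/r₂ − 1/a_t)] = 2.1088 km/s.
Second burn Δv₂ = |v₂ − v_a| = 0.8013 km/s.
Total Δv = Δv₁ + Δv₂ = 1.847 km/s.

Δv = 1.847 km/s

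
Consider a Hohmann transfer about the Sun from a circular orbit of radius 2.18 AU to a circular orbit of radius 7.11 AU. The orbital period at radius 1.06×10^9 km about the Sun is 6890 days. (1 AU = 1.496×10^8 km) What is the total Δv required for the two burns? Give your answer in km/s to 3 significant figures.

From Kepler's third law T² = 4π²r³/μ at r = 1.06×10^9 km, T = 6890 days = 6890 × 86400 s = 5.95296×10^8 s: μ = 4π²r³/T² = 1.32682×10^11 km³/s².
In km: r₁ = 2.18 × 1.496×10^8 = 3.26128×10^8 km; r₂ = 7.11 × 1.496×10^8 = 1.063656×10^9 km.
Transfer-ellipse semi-major axis a_t = (r₁ + r₂)/2 = (3.26128×10^8 + 1.063656×10^9)/2 = 6.94892×10^8 km.
Circular speed at r₁: v₁ = √(μ/r₁) = √(1.32682×10^11/3.26128×10^8) = 20.170 km/s.
Transfer-orbit speed at r₁ (v² = μ(2/r − 1/a)): v_p = √[μ(2/r₁ − 1/a_t)] = 24.955 km/s.
First burn Δv₁ = |v_p − v₁| = 4.785 km/s.
At r₂, v₂ = √(μ/r₂) = 11.1688 km/s.
Transfer-orbit speed at r₂: v_a = √[μ(2/r₂ − 1/a_t)] = 7.65139 km/s.
Second burn Δv₂ = |v₂ − v_a| = 3.517 km/s.
Total Δv = Δv₁ + Δv₂ = 8.302 km/s.

Δv = 8.30 km/s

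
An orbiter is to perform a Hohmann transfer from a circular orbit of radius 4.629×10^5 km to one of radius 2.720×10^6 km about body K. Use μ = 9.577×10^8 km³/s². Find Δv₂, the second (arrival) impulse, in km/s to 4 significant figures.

Semi-major axis of the transfer orbit: a_t = (4.629×10^5 + 2.720×10^6)/2 = 1.59145×10^6 km.
Circular speed at r = 2.720×10^6 km: v_c = √(μ/r) = 18.764 km/s.
Vis-viva on the transfer ellipse at r = 2.720×10^6 km gives v_t = √[μ(2/r − 1/a_t)] = 10.120 km/s.
Δv₂ = |v_t − v_c| = |10.120 − 18.764| = 8.644 km/s.

Δv₂ = 8.644 km/s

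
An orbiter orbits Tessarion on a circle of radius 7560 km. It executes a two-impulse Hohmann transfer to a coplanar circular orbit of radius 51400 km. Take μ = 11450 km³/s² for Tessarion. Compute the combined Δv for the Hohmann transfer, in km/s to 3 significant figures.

Δv = 0.627 km/s

Semi-major axis of the transfer orbit: a_t = (7560 + 51400)/2 = 29480 km.
At r₁ the circular-orbit speed is v₁ = √(μ/r₁) = 1.23067 km/s.
Transfer-orbit speed at r₁ (vis-viva): v_p = √[μ(2/r₁ − 1/a_t)] = 1.62502 km/s.
First burn Δv₁ = |v_p − v₁| = 0.39435 km/s.
At r₂, v₂ = √(μ/r₂) = 0.47198 km/s.
Transfer-orbit speed at r₂: v_a = √[μ(2/r₂ − 1/a_t)] = 0.23901 km/s.
Second burn Δv₂ = |v₂ − v_a| = 0.23297 km/s.
Δv = Δv₁ + Δv₂ = 0.39435 + 0.23297 = 0.6273 km/s.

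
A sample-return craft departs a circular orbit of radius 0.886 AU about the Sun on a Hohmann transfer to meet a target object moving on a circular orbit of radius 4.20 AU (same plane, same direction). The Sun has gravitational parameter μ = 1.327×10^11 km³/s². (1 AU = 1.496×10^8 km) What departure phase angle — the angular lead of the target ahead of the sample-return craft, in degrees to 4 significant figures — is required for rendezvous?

φ = 95.20°

In km: r₁ = 0.886 × 1.496×10^8 = 1.325456×10^8 km; r₂ = 4.20 × 1.496×10^8 = 6.2832×10^8 km.
Semi-major axis of the transfer orbit: a_t = (1.325456×10^8 + 6.2832×10^8)/2 = 3.804328×10^8 km.
Transfer time t = π√(a_t³/μ) = 6.399×10^7 s.
Target angular speed ω₂ = √(μ/r₂³) = 2.313×10^-8 rad/s.
Angle swept by the target during transfer: ω₂·t = 1.480 rad = 84.80°.
The sample-return craft traverses 180° on the transfer ellipse, so the target must lead by 180° − 84.80° = 95.20°.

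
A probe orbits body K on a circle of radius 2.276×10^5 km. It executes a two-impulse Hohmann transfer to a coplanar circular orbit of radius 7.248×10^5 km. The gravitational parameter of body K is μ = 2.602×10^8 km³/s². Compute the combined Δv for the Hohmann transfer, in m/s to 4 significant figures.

Semi-major axis of the transfer orbit: a_t = (2.276×10^5 + 7.248×10^5)/2 = 4.762×10^5 km.
Circular speed at r₁: v₁ = √(μ/r₁) = √(2.602×10^8/2.276×10^5) = 33.812 km/s.
On the transfer ellipse at r₁, vis-viva equation gives v_p = √[μ(2/r₁ − 1/a_t)] = 41.714 km/s.
First burn Δv₁ = |v_p − v₁| = 7.902 km/s.
Circular speed at r₂: v₂ = √(μ/r₂) = 18.947 km/s.
Transfer-orbit speed at r₂: v_a = √[μ(2/r₂ − 1/a_t)] = 13.099 km/s.
Second burn Δv₂ = |v₂ − v_a| = 5.848 km/s.
Total Δv = Δv₁ + Δv₂ = 13.75 km/s.

Δv = 13750 m/s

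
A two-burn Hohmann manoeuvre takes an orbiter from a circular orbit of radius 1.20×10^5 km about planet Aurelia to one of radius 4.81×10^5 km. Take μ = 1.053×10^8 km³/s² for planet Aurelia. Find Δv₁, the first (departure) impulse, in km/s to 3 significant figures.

Transfer-ellipse semi-major axis a_t = (r₁ + r₂)/2 = (1.200×10^5 + 4.810×10^5)/2 = 3.005×10^5 km.
Circular speed at r = 1.200×10^5 km: v_c = √(μ/r) = 29.623 km/s.
Transfer-orbit speed at the same r (vis-viva, a = a_t): v_t = √[μ(2/r − 1/a_t)] = 37.478 km/s.
Δv₁ = |v_t − v_c| = |37.478 − 29.623| = 7.855 km/s.

Δv₁ = 7.86 km/s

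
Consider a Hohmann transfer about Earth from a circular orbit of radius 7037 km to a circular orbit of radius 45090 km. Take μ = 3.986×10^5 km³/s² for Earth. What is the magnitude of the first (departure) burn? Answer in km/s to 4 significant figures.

Δv₁ = 2.373 km/s

Transfer-ellipse semi-major axis a_t = (r₁ + r₂)/2 = (7037 + 45090)/2 = 26063.5 km.
On the circular orbit at r = 7037 km, v_c = √(μ/r) = 7.526 km/s.
Transfer-orbit speed at the same r (vis-viva, a = a_t): v_t = √[μ(2/r − 1/a_t)] = 9.899 km/s.
Δv₁ = |v_t − v_c| = |9.899 − 7.526| = 2.373 km/s.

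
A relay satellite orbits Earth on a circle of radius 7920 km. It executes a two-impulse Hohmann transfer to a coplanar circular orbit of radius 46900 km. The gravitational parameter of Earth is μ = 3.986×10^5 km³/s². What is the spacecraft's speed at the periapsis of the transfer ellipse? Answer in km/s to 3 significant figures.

Transfer-ellipse semi-major axis a_t = (r₁ + r₂)/2 = (7920 + 46900)/2 = 27410 km.
The periapsis of the transfer ellipse is at r = 7920 km.
From the vis-viva equation, v = √[μ(2/r − 1/a_t)] = 9.280 km/s.

v = 9.28 km/s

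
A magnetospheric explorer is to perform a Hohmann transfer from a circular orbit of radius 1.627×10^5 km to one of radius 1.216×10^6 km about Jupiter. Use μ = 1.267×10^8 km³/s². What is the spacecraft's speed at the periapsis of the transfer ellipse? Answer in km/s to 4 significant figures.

The Hohmann ellipse has a_t = (r₁ + r₂)/2 = 6.8935×10^5 km.
At periapsis, r = 1.627×10^5 km.
Applying v² = μ(2/r − 1/a_t): v = 37.06 km/s.

v = 37.06 km/s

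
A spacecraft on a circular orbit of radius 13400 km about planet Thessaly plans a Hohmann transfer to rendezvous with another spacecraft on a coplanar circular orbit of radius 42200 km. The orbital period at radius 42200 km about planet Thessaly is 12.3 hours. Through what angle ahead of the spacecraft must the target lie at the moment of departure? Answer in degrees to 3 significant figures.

From Kepler's third law T² = 4π²r³/μ at r = 42200 km, T = 12.3 hours = 12.3 × 3600 s = 44280 s: μ = 4π²r³/T² = 1.51315×10^6 km³/s².
Transfer-ellipse semi-major axis a_t = (r₁ + r₂)/2 = (13400 + 42200)/2 = 27800 km.
The half-period of the transfer ellipse is t = π√(a_t³/μ) = 11837.9 s.
The target's mean motion on its circular orbit is ω₂ = √(μ/r₂³) = 1.41897×10^-4 rad/s.
Angle swept by the target during transfer: ω₂·t = 1.67976 rad = 96.24°.
Arrival is 180° from departure on the ellipse, so φ = 180° − 96.24° = 83.8°.

φ = 83.8°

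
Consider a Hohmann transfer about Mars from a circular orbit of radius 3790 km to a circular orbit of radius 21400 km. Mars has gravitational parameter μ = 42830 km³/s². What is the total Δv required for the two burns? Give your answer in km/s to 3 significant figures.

Transfer-ellipse semi-major axis a_t = (r₁ + r₂)/2 = (3790 + 21400)/2 = 12595 km.
Circular speed at r₁: v₁ = √(μ/r₁) = √(42830/3790) = 3.362 km/s.
On the transfer ellipse at r₁, vis-viva gives v_p = √[μ(2/r₁ − 1/a_t)] = 4.382 km/s.
First burn Δv₁ = |v_p − v₁| = 1.020 km/s.
Circular speed at r₂: v₂ = √(μ/r₂) = 1.41471 km/s.
Transfer-orbit speed at r₂: v_a = √[μ(2/r₂ − 1/a_t)] = 0.776046 km/s.
Second burn Δv₂ = |v₂ − v_a| = 0.6387 km/s.
Total Δv = Δv₁ + Δv₂ = 1.659 km/s.

Δv = 1.66 km/s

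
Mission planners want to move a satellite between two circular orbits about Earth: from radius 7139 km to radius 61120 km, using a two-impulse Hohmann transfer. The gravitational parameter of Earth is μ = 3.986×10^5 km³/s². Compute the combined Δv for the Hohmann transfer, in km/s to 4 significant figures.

Δv = 3.913 km/s

The Hohmann ellipse has a_t = (r₁ + r₂)/2 = 34129.5 km.
Circular speed at r₁: v₁ = √(μ/r₁) = √(3.986×10^5/7139) = 7.472 km/s.
On the transfer ellipse at r₁, v² = μ(2/r − 1/a) gives v_p = √[μ(2/r₁ − 1/a_t)] = 9.999 km/s.
First burn Δv₁ = |v_p − v₁| = 2.527 km/s.
At r₂, v₂ = √(μ/r₂) = 2.554 km/s.
Transfer-orbit speed at r₂: v_a = √[μ(2/r₂ − 1/a_t)] = 1.168 km/s.
Second burn Δv₂ = |v₂ − v_a| = 1.386 km/s.
Δv = Δv₁ + Δv₂ = 2.527 + 1.386 = 3.913 km/s.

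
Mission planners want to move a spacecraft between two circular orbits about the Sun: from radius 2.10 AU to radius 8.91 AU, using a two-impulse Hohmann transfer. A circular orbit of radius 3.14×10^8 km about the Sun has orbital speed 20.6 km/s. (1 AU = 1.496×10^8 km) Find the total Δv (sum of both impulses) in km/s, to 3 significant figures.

From the circular-orbit relation v² = μ/r at r = 3.14×10^8 km: μ = v²r = (20.6)² × 3.14×10^8 = 1.33249×10^11 km³/s².
In km: r₁ = 2.10 × 1.496×10^8 = 3.1416×10^8 km; r₂ = 8.91 × 1.496×10^8 = 1.332936×10^9 km.
The Hohmann ellipse has a_t = (r₁ + r₂)/2 = 8.23548×10^8 km.
Circular speed at r₁: v₁ = √(μ/r₁) = √(1.33249×10^11/3.1416×10^8) = 20.595 km/s.
On the transfer ellipse at r₁, v² = μ(2/r − 1/a) gives v_p = √[μ(2/r₁ − 1/a_t)] = 26.201 km/s.
First burn Δv₁ = |v_p − v₁| = 5.606 km/s.
Circular speed at r₂: v₂ = √(μ/r₂) = 9.998 km/s.
Transfer-orbit speed at r₂: v_a = √[μ(2/r₂ − 1/a_t)] = 6.175 km/s.
Second burn Δv₂ = |v₂ − v_a| = 3.823 km/s.
Δv = Δv₁ + Δv₂ = 5.606 + 3.823 = 9.429 km/s.

Δv = 9.43 km/s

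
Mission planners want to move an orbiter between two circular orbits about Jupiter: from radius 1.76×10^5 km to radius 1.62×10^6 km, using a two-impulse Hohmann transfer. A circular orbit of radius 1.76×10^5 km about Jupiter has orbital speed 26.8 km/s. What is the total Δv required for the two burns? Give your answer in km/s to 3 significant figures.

Δv = 14.1 km/s

From the circular-orbit relation v² = μ/r at r = 1.76×10^5 km: μ = v²r = (26.8)² × 1.76×10^5 = 1.26410×10^8 km³/s².
The Hohmann ellipse has a_t = (r₁ + r₂)/2 = 8.980×10^5 km.
At r₁ the circular-orbit speed is v₁ = √(μ/r₁) = 26.800 km/s.
Transfer-orbit speed at r₁ (vis-viva): v_p = √[μ(2/r₁ − 1/a_t)] = 35.996 km/s.
First burn Δv₁ = |v_p − v₁| = 9.196 km/s.
Circular speed at r₂: v₂ = √(μ/r₂) = 8.834 km/s.
Transfer-orbit speed at r₂: v_a = √[μ(2/r₂ − 1/a_t)] = 3.911 km/s.
Second burn Δv₂ = |v₂ − v_a| = 4.923 km/s.
Total Δv = Δv₁ + Δv₂ = 14.12 km/s.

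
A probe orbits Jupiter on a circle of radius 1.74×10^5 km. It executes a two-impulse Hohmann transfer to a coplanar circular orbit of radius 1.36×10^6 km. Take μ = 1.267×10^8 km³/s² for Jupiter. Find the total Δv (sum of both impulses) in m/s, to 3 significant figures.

Δv = 14000 m/s

The Hohmann ellipse has a_t = (r₁ + r₂)/2 = 7.670×10^5 km.
At r₁ the circular-orbit speed is v₁ = √(μ/r₁) = 26.984 km/s.
Transfer-orbit speed at r₁ (vis-viva): v_p = √[μ(2/r₁ − 1/a_t)] = 35.932 km/s.
First burn Δv₁ = |v_p − v₁| = 8.948 km/s.
Circular speed at r₂: v₂ = √(μ/r₂) = 9.652 km/s.
Transfer-orbit speed at r₂: v_a = √[μ(2/r₂ − 1/a_t)] = 4.597 km/s.
Second burn Δv₂ = |v₂ − v_a| = 5.055 km/s.
Δv = Δv₁ + Δv₂ = 8.948 + 5.055 = 14.00 km/s.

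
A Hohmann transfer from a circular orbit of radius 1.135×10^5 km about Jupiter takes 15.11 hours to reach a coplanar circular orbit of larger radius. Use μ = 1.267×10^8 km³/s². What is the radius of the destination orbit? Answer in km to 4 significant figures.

Transfer time t = 15.11 hours = 54396 s, and t = π√(a_t³/μ).
So a_t = (μ t²/π²)^(1/3) = (1.267×10^8 × (54396)² / π²)^(1/3) = 3.3615×10^5 km.
Since a_t = (r₁ + r₂)/2, r₂ = 2a_t − r₁ = 2×3.3615×10^5 − 1.135×10^5 = 5.588×10^5 km.

r₂ = 5.588×10^5 km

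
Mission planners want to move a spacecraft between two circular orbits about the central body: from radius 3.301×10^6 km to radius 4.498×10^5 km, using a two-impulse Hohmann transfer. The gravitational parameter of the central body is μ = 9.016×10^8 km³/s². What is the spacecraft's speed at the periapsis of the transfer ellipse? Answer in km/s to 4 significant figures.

Transfer-ellipse semi-major axis a_t = (r₁ + r₂)/2 = (3.301×10^6 + 4.498×10^5)/2 = 1.8754×10^6 km.
At periapsis, r = 4.498×10^5 km.
Vis-viva: v = √[μ(2/r − 1/a_t)] = √[9.016×10^8 × (2/4.498×10^5 − 1/1.8754×10^6)] = 59.40 km/s.

v = 59.40 km/s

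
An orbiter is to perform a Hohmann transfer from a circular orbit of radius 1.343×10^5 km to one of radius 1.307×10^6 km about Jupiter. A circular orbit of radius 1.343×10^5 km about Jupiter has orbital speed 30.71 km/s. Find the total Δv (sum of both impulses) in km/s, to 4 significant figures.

Δv = 16.24 km/s

From the circular-orbit relation v² = μ/r at r = 1.343×10^5 km: μ = v²r = (30.71)² × 1.343×10^5 = 1.26659×10^8 km³/s².
Semi-major axis of the transfer orbit: a_t = (1.343×10^5 + 1.307×10^6)/2 = 7.2065×10^5 km.
At r₁ the circular-orbit speed is v₁ = √(μ/r₁) = 30.710 km/s.
Transfer-orbit speed at r₁ (vis-viva): v_p = √[μ(2/r₁ − 1/a_t)] = 41.358 km/s.
First burn Δv₁ = |v_p − v₁| = 10.648 km/s.
At r₂, v₂ = √(μ/r₂) = 9.8442 km/s.
Transfer-orbit speed at r₂: v_a = √[μ(2/r₂ − 1/a_t)] = 4.2497 km/s.
Second burn Δv₂ = |v₂ − v_a| = 5.5945 km/s.
Δv = Δv₁ + Δv₂ = 10.648 + 5.5945 = 16.24 km/s.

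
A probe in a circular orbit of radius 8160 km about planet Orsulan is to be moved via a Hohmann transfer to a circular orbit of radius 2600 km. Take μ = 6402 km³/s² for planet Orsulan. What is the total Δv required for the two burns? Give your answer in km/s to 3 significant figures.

Semi-major axis of the transfer orbit: a_t = (8160 + 2600)/2 = 5380 km.
At r₁ the circular-orbit speed is v₁ = √(μ/r₁) = 0.885753 km/s.
On the transfer ellipse at r₁, vis-viva equation gives v_a = √[μ(2/r₁ − 1/a_t)] = 0.615755 km/s.
First burn Δv₁ = |v_a − v₁| = 0.269998 km/s.
Circular speed at r₂: v₂ = √(μ/r₂) = 1.569174 km/s.
Transfer-orbit speed at r₂: v_p = √[μ(2/r₂ − 1/a_t)] = 1.932525 km/s.
Second burn Δv₂ = |v₂ − v_p| = 0.363351 km/s.
Δv = Δv₁ + Δv₂ = 0.269998 + 0.363351 = 0.6333 km/s.

Δv = 0.633 km/s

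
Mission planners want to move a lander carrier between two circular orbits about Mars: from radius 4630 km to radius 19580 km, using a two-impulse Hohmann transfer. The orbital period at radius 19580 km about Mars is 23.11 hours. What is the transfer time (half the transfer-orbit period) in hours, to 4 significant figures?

From Kepler's third law T² = 4π²r³/μ at r = 19580 km, T = 23.11 hours = 23.11 × 3600 s = 83196 s: μ = 4π²r³/T² = 42814.7 km³/s².
The Hohmann ellipse has a_t = (r₁ + r₂)/2 = 12105 km.
Transfer time t = π√(a_t³/μ) = π√((12105)³ / 42814.7) = 20220 s.
Converting: 20220 s ÷ 3600 s/hour = 5.617 hours.

t = 5.617 hours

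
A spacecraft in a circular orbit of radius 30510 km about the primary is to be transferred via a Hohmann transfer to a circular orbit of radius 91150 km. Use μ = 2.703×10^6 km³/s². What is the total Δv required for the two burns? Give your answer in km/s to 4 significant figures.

The Hohmann ellipse has a_t = (r₁ + r₂)/2 = 60830 km.
At r₁ the circular-orbit speed is v₁ = √(μ/r₁) = 9.41243 km/s.
On the transfer ellipse at r₁, vis-viva equation gives v_p = √[μ(2/r₁ − 1/a_t)] = 11.5218 km/s.
First burn Δv₁ = |v_p − v₁| = 2.109 km/s.
Circular speed at r₂: v₂ = √(μ/r₂) = 5.446 km/s.
Transfer-orbit speed at r₂: v_a = √[μ(2/r₂ − 1/a_t)] = 3.857 km/s.
Second burn Δv₂ = |v₂ − v_a| = 1.589 km/s.
Total Δv = Δv₁ + Δv₂ = 3.698 km/s.

Δv = 3.698 km/s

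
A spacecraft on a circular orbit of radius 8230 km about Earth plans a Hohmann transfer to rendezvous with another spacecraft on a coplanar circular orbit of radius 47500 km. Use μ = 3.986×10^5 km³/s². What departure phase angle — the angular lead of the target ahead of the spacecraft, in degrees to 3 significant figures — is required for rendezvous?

Semi-major axis of the transfer orbit: a_t = (8230 + 47500)/2 = 27865 km.
Transfer time t = π√(a_t³/μ) = 23146 s.
Target angular speed ω₂ = √(μ/r₂³) = 6.0986×10^-5 rad/s.
Angle swept by the target during transfer: ω₂·t = 1.4116 rad = 80.88°.
Arrival is 180° from departure on the ellipse, so φ = 180° − 80.88° = 99.1°.

φ = 99.1°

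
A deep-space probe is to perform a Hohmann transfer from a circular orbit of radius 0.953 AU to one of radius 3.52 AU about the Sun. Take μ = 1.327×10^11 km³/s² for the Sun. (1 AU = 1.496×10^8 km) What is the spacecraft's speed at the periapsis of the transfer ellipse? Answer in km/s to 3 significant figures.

v = 38.3 km/s

In km: r₁ = 0.953 × 1.496×10^8 = 1.425688×10^8 km; r₂ = 3.52 × 1.496×10^8 = 5.26592×10^8 km.
The Hohmann ellipse has a_t = (r₁ + r₂)/2 = 3.345804×10^8 km.
The periapsis of the transfer ellipse is at r = 1.425688×10^8 km.
From the vis-viva equation, v = √[μ(2/r − 1/a_t)] = 38.27 km/s.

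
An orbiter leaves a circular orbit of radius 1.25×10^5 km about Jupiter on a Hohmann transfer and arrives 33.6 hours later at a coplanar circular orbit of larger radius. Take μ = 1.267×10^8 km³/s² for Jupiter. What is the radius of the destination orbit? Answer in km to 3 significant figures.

r₂ = 1.02×10^6 km

Transfer time t = 33.6 hours = 1.2096×10^5 s, and t = π√(a_t³/μ).
So a_t = (μ t²/π²)^(1/3) = (1.267×10^8 × (1.2096×10^5)² / π²)^(1/3) = 5.7269×10^5 km.
Since a_t = (r₁ + r₂)/2, r₂ = 2a_t − r₁ = 2×5.7269×10^5 − 1.250×10^5 = 1.02038×10^6 km.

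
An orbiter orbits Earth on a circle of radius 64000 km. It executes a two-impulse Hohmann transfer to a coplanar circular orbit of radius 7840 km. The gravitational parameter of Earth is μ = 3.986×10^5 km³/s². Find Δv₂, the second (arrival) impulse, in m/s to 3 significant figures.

Transfer-ellipse semi-major axis a_t = (r₁ + r₂)/2 = (64000 + 7840)/2 = 35920 km.
On the circular orbit at r = 7840 km, v_c = √(μ/r) = 7.1303 km/s.
Vis-viva on the transfer ellipse at r = 7840 km gives v_t = √[μ(2/r − 1/a_t)] = 9.5177 km/s.
Δv₂ = |v_t − v_c| = |9.5177 − 7.1303| = 2.387 km/s.

Δv₂ = 2390 m/s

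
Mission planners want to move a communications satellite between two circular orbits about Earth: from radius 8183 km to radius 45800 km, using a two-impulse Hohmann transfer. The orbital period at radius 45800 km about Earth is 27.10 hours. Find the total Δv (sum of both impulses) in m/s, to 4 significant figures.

From Kepler's third law T² = 4π²r³/μ at r = 45800 km, T = 27.10 hours = 27.10 × 3600 s = 97560 s: μ = 4π²r³/T² = 3.98486×10^5 km³/s².
Transfer-ellipse semi-major axis a_t = (r₁ + r₂)/2 = (8183 + 45800)/2 = 26991.5 km.
Circular speed at r₁: v₁ = √(μ/r₁) = √(3.98486×10^5/8183) = 6.9783 km/s.
Transfer-orbit speed at r₁ (vis-viva equation): v_p = √[μ(2/r₁ − 1/a_t)] = 9.0901 km/s.
First burn Δv₁ = |v_p − v₁| = 2.1118 km/s.
Circular speed at r₂: v₂ = √(μ/r₂) = 2.9497 km/s.
Transfer-orbit speed at r₂: v_a = √[μ(2/r₂ − 1/a_t)] = 1.6241 km/s.
Second burn Δv₂ = |v₂ − v_a| = 1.3256 km/s.
Total Δv = Δv₁ + Δv₂ = 3.437 km/s.

Δv = 3437 m/s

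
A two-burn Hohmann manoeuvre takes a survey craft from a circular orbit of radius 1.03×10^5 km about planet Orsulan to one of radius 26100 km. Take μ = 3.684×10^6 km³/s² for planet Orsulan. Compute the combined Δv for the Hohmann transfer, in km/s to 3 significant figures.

Semi-major axis of the transfer orbit: a_t = (1.030×10^5 + 26100)/2 = 64550 km.
Circular speed at r₁: v₁ = √(μ/r₁) = √(3.684×10^6/1.030×10^5) = 5.981 km/s.
Transfer-orbit speed at r₁ (vis-viva): v_a = √[μ(2/r₁ − 1/a_t)] = 3.803 km/s.
First burn Δv₁ = |v_a − v₁| = 2.178 km/s.
Circular speed at r₂: v₂ = √(μ/r₂) = 11.881 km/s.
Transfer-orbit speed at r₂: v_p = √[μ(2/r₂ − 1/a_t)] = 15.008 km/s.
Second burn Δv₂ = |v₂ − v_p| = 3.127 km/s.
Total Δv = Δv₁ + Δv₂ = 5.305 km/s.

Δv = 5.30 km/s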